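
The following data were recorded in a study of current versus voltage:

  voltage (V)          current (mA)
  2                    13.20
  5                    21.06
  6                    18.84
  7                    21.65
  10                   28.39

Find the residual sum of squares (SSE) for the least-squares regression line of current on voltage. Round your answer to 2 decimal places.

9.15

n = 5, Σx = 30, Σy = 103.14, Σxy = 680.19, Σx² = 214, Σy² = 2247.4238
Sxx = Σx² − (Σx)²/n = 214 − 180 = 34
Sxy = Σxy − (Σx)(Σy)/n = 680.19 − 618.84 = 61.35
Syy = Σy² − (Σy)²/n = 2247.4238 − 2127.57192 = 119.85188
b = Sxy/Sxx = 61.35/34 = 1.804412
SSE = Syy − b·Sxy = 119.85188 − 1.804412·61.35 = 9.151218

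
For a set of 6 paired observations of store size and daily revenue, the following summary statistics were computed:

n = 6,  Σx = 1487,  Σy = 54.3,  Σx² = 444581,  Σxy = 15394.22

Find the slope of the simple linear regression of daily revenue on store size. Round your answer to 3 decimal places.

0.025

Sxx = Σx² − (Σx)²/n = 444581 − 368528.166667 = 76052.833333
Sxy = Σxy − (Σx)(Σy)/n = 15394.22 − 13457.35 = 1936.87
b = Sxy/Sxx = 1936.87/76052.833333 = 0.025467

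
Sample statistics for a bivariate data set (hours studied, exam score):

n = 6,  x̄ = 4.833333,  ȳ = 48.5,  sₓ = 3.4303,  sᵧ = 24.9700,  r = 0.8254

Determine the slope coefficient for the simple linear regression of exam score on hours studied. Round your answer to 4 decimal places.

b = r · sᵧ/sₓ = 0.8254 · 24.97/3.4303 = 6.008290

6.0083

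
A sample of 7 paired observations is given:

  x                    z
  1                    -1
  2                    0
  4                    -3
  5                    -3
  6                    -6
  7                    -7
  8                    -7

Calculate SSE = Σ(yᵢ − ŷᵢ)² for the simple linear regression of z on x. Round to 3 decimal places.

n = 7, Σx = 33, Σy = -27, Σxy = -169, Σx² = 195, Σy² = 153
Sxx = Σx² − (Σx)²/n = 195 − 155.571429 = 39.428571
Sxy = Σxy − (Σx)(Σy)/n = -169 − (-127.285714) = -41.714286
Syy = Σy² − (Σy)²/n = 153 − 104.142857 = 48.857143
b = Sxy/Sxx = -41.714286/39.428571 = -1.057971
SSE = Syy − b·Sxy = 48.857143 − (-1.057971)·(-41.714286) = 4.724638

4.725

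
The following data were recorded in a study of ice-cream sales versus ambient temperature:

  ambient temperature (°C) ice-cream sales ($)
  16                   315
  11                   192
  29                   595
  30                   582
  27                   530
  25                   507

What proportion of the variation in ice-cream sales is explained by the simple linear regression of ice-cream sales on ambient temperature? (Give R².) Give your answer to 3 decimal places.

0.993

n = 6, Σx = 138, Σy = 2721, Σxy = 68852, Σx² = 3472, Σy² = 1366787
Sxx = Σx² − (Σx)²/n = 3472 − 3174 = 298
Sxy = Σxy − (Σx)(Σy)/n = 68852 − 62583 = 6269
Syy = Σy² − (Σy)²/n = 1366787 − 1233973.5 = 132813.5
R² = Sxy²/(Sxx·Syy) = (6269)²/(298·132813.5) = 0.992974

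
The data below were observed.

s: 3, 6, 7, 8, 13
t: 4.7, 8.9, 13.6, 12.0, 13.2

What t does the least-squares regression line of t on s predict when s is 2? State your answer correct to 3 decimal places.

n = 5, Σx = 37, Σy = 52.4, Σxy = 430.3, Σx² = 327
Sxx = Σx² − (Σx)²/n = 327 − 273.8 = 53.2
Sxy = Σxy − (Σx)(Σy)/n = 430.3 − 387.76 = 42.54
b = Sxy/Sxx = 42.54/53.2 = 0.799624
a = ȳ − b·x̄ = 10.48 − 0.799624·7.4 = 4.562782
ŷ(2) = a + b·2 = 4.562782 + 0.799624·2 = 6.162030

6.162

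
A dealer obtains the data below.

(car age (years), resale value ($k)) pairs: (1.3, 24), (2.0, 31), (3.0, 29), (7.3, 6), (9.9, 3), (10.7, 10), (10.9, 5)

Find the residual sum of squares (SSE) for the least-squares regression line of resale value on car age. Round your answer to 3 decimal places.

n = 7, Σx = 45.1, Σy = 108, Σxy = 415.2, Σx² = 399.29, Σy² = 2548
Sxx = Σx² − (Σx)²/n = 399.29 − 290.572857 = 108.717143
Sxy = Σxy − (Σx)(Σy)/n = 415.2 − 695.828571 = -280.628571
Syy = Σy² − (Σy)²/n = 2548 − 1666.285714 = 881.714286
b = Sxy/Sxx = -280.628571/108.717143 = -2.581273
SSE = Syy − b·Sxy = 881.714286 − (-2.581273)·(-280.628571) = 157.335471

157.335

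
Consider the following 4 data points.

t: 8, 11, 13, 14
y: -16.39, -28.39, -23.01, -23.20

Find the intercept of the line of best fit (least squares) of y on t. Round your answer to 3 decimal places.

-11.272

n = 4, Σx = 46, Σy = -90.99, Σxy = -1067.34, Σx² = 550
Sxx = Σx² − (Σx)²/n = 550 − 529 = 21
Sxy = Σxy − (Σx)(Σy)/n = -1067.34 − (-1046.385) = -20.955
b = Sxy/Sxx = -20.955/21 = -0.997857
a = ȳ − b·x̄ = -22.7475 − (-0.997857)·11.5 = -11.272143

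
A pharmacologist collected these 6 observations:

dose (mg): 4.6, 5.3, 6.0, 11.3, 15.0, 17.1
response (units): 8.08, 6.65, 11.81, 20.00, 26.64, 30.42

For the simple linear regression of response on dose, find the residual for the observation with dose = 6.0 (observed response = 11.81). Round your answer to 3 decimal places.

1.680

n = 6, Σx = 59.3, Σy = 103.6, Σxy = 1289.055, Σx² = 730.35
Sxx = Σx² − (Σx)²/n = 730.35 − 586.081667 = 144.268333
Sxy = Σxy − (Σx)(Σy)/n = 1289.055 − 1023.913333 = 265.141667
b = Sxy/Sxx = 265.141667/144.268333 = 1.837837
a = ȳ − b·x̄ = 17.266667 − 1.837837·9.883333 = -0.897288
ŷ(6.0) = -0.897288 + 1.837837·6 = 10.129733
residual = y − ŷ = 11.81 − 10.129733 = 1.680267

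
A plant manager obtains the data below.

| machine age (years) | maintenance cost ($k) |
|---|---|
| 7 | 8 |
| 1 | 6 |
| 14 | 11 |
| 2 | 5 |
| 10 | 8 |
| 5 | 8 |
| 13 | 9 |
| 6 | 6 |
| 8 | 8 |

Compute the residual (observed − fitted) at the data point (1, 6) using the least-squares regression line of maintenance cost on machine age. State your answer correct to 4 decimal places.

n = 9, Σx = 66, Σy = 69, Σxy = 563, Σx² = 644
Sxx = Σx² − (Σx)²/n = 644 − 484 = 160
Sxy = Σxy − (Σx)(Σy)/n = 563 − 506 = 57
b = Sxy/Sxx = 57/160 = 0.35625
a = ȳ − b·x̄ = 7.666667 − 0.35625·7.333333 = 5.054167
ŷ(1) = 5.054167 + 0.35625·1 = 5.410417
residual = y − ŷ = 6 − 5.410417 = 0.589583

0.5896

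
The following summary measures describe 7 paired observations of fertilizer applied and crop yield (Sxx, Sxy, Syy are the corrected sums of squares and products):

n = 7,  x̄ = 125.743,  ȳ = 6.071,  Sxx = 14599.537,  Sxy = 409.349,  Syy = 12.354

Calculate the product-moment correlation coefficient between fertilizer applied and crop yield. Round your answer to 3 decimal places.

r = Sxy/√(Sxx·Syy) = 409.349/√(180362.680098) = 409.349/424.691276 = 0.963874

0.964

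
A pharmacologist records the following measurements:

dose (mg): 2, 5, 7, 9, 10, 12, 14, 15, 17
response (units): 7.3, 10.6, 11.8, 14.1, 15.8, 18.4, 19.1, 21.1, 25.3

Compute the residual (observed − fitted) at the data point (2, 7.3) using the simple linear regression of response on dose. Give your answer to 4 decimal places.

n = 9, Σx = 91, Σy = 143.5, Σxy = 1669.9, Σx² = 1113
Sxx = Σx² − (Σx)²/n = 1113 − 920.111111 = 192.888889
Sxy = Σxy − (Σx)(Σy)/n = 1669.9 − 1450.944444 = 218.955556
b = Sxy/Sxx = 218.955556/192.888889 = 1.135138
a = ȳ − b·x̄ = 15.944444 − 1.135138·10.111111 = 4.466935
ŷ(2) = 4.466935 + 1.135138·2 = 6.737212
residual = y − ŷ = 7.3 − 6.737212 = 0.562788

0.5628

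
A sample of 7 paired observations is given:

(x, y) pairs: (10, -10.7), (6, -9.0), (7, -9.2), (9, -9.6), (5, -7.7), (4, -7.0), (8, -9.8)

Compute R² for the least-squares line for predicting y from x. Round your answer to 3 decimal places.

0.915

n = 7, Σx = 49, Σy = -63, Σxy = -456.7, Σx² = 371, Σy² = 576.62
Sxx = Σx² − (Σx)²/n = 371 − 343 = 28
Sxy = Σxy − (Σx)(Σy)/n = -456.7 − (-441) = -15.7
Syy = Σy² − (Σy)²/n = 576.62 − 567 = 9.62
R² = Sxy²/(Sxx·Syy) = (-15.7)²/(28·9.62) = 0.915095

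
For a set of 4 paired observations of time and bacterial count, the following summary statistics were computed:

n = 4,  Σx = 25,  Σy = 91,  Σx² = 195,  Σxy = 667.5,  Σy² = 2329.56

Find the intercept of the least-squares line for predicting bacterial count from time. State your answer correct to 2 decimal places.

Sxx = Σx² − (Σx)²/n = 195 − 156.25 = 38.75
Sxy = Σxy − (Σx)(Σy)/n = 667.5 − 568.75 = 98.75
b = Sxy/Sxx = 98.75/38.75 = 2.548387
a = ȳ − b·x̄ = 22.75 − 2.548387·6.25 = 6.822581

6.82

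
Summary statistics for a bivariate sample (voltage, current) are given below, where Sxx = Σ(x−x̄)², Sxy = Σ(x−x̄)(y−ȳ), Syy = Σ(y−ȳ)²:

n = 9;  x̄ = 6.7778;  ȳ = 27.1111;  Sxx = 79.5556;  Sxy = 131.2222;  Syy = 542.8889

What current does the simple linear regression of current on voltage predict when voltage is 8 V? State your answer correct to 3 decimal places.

b = Sxy/Sxx = 131.2222/79.5556 = 1.649440
a = ȳ − b·x̄ = 27.1111 − 1.649440·6.7778 = 15.931525
ŷ(8) = a + b·8 = 15.931525 + 1.649440·8 = 29.127046

29.127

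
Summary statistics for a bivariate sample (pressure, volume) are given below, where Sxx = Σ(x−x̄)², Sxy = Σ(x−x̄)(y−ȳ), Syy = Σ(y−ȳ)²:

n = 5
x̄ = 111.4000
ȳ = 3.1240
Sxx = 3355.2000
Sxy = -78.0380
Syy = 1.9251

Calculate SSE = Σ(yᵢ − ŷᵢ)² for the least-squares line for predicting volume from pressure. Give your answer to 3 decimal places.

0.110

b = Sxy/Sxx = -78.038/3355.2 = -0.023259
SSE = Syy − b·Sxy = 1.9251 − (-0.023259)·(-78.038) = 0.110028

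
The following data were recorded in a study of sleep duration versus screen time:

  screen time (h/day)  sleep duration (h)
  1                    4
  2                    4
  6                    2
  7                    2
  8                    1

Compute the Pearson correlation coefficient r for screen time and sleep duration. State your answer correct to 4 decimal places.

n = 5, Σx = 24, Σy = 13, Σxy = 46, Σx² = 154, Σy² = 41
Sxx = Σx² − (Σx)²/n = 154 − 115.2 = 38.8
Sxy = Σxy − (Σx)(Σy)/n = 46 − 62.4 = -16.4
Syy = Σy² − (Σy)²/n = 41 − 33.8 = 7.2
r = Sxy/√(Sxx·Syy) = -16.4/√(279.36) = -16.4/16.714066 = -0.981209

-0.9812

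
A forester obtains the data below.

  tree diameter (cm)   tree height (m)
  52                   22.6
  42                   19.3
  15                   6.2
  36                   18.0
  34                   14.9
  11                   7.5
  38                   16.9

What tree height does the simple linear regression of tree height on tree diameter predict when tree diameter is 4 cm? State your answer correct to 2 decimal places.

3.37

n = 7, Σx = 228, Σy = 105.4, Σxy = 3958.1, Σx² = 8710
Sxx = Σx² − (Σx)²/n = 8710 − 7426.285714 = 1283.714286
Sxy = Σxy − (Σx)(Σy)/n = 3958.1 − 3433.028571 = 525.071429
b = Sxy/Sxx = 525.071429/1283.714286 = 0.409025
a = ȳ − b·x̄ = 15.057143 − 0.409025·32.571429 = 1.734609
ŷ(4) = a + b·4 = 1.734609 + 0.409025·4 = 3.370710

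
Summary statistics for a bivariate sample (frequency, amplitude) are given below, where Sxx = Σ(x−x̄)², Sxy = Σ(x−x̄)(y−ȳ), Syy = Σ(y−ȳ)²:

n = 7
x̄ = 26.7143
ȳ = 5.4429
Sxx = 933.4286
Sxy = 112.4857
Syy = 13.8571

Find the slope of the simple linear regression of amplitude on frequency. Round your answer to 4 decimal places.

0.1205

b = Sxy/Sxx = 112.4857/933.4286 = 0.120508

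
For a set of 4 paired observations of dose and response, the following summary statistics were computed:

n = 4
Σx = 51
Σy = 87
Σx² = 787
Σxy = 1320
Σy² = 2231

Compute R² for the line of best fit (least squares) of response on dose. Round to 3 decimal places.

Sxx = Σx² − (Σx)²/n = 787 − 650.25 = 136.75
Sxy = Σxy − (Σx)(Σy)/n = 1320 − 1109.25 = 210.75
Syy = Σy² − (Σy)²/n = 2231 − 1892.25 = 338.75
R² = Sxy²/(Sxx·Syy) = (210.75)²/(136.75·338.75) = 0.958801

0.959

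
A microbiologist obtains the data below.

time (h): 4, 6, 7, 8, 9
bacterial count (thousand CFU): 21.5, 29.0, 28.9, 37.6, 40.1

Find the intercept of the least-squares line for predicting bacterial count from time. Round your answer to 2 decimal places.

5.82

n = 5, Σx = 34, Σy = 157.1, Σxy = 1124, Σx² = 246
Sxx = Σx² − (Σx)²/n = 246 − 231.2 = 14.8
Sxy = Σxy − (Σx)(Σy)/n = 1124 − 1068.28 = 55.72
b = Sxy/Sxx = 55.72/14.8 = 3.764865
a = ȳ − b·x̄ = 31.42 − 3.764865·6.8 = 5.818919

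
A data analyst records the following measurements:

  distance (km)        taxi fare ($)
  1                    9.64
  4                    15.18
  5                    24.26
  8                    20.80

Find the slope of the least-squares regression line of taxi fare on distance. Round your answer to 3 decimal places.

n = 4, Σx = 18, Σy = 69.88, Σxy = 358.06, Σx² = 106
Sxx = Σx² − (Σx)²/n = 106 − 81 = 25
Sxy = Σxy − (Σx)(Σy)/n = 358.06 − 314.46 = 43.6
b = Sxy/Sxx = 43.6/25 = 1.744

1.744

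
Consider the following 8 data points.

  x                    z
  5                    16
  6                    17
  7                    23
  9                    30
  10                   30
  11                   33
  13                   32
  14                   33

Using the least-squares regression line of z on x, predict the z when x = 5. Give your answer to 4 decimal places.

18.0000

n = 8, Σx = 75, Σy = 214, Σxy = 2154, Σx² = 777
Sxx = Σx² − (Σx)²/n = 777 − 703.125 = 73.875
Sxy = Σxy − (Σx)(Σy)/n = 2154 − 2006.25 = 147.75
b = Sxy/Sxx = 147.75/73.875 = 2
a = ȳ − b·x̄ = 26.75 − 2·9.375 = 8
ŷ(5) = a + b·5 = 8 + 2·5 = 18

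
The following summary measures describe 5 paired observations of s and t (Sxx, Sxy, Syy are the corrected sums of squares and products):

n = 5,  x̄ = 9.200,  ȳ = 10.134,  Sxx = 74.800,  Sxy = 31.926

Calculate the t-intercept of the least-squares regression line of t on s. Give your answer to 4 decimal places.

b = Sxy/Sxx = 31.926/74.8 = 0.426818
a = ȳ − b·x̄ = 10.134 − 0.426818·9.2 = 6.207273

6.2073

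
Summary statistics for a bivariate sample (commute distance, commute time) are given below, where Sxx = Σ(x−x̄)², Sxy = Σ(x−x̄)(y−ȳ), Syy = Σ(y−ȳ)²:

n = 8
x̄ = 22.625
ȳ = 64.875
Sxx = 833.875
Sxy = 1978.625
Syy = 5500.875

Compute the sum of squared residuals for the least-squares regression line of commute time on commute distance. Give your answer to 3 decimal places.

b = Sxy/Sxx = 1978.625/833.875 = 2.372808
SSE = Syy − b·Sxy = 5500.875 − 2.372808·1978.625 = 805.978414

805.978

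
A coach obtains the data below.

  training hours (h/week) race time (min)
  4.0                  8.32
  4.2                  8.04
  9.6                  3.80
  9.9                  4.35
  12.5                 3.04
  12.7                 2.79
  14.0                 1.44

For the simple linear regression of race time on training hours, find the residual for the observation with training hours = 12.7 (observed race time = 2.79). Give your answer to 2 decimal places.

n = 7, Σx = 66.9, Σy = 31.78, Σxy = 240.186, Σx² = 737.35
Sxx = Σx² − (Σx)²/n = 737.35 − 639.372857 = 97.977143
Sxy = Σxy − (Σx)(Σy)/n = 240.186 − 303.726 = -63.54
b = Sxy/Sxx = -63.54/97.977143 = -0.648519
a = ȳ − b·x̄ = 4.54 − (-0.648519)·9.557143 = 10.737985
ŷ(12.7) = 10.737985 + (-0.648519)·12.7 = 2.501799
residual = y − ŷ = 2.79 − 2.501799 = 0.288201

0.29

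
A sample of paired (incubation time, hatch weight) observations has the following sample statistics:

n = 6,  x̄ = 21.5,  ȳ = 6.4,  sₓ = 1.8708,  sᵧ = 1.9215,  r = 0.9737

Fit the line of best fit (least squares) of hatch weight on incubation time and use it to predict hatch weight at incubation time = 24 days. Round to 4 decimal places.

b = r · sᵧ/sₓ = 0.9737 · 1.9215/1.8708 = 1.000088
a = ȳ − b·x̄ = 6.4 − 1.000088·21.5 = -15.101891
ŷ(24) = a + b·24 = -15.101891 + 1.000088·24 = 8.900220

8.9002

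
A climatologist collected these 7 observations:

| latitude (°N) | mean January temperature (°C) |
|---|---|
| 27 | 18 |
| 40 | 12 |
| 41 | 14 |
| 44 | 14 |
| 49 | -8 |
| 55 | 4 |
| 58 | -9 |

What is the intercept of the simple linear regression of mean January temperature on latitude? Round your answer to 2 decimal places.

44.79

n = 7, Σx = 314, Σy = 45, Σxy = 1462, Σx² = 14736
Sxx = Σx² − (Σx)²/n = 14736 − 14085.142857 = 650.857143
Sxy = Σxy − (Σx)(Σy)/n = 1462 − 2018.571429 = -556.571429
b = Sxy/Sxx = -556.571429/650.857143 = -0.855136
a = ȳ − b·x̄ = 6.428571 − (-0.855136)·44.857143 = 44.787533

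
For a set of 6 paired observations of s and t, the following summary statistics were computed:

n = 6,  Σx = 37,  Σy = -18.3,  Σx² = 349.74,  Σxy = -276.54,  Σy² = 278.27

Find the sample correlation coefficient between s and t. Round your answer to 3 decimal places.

-0.995

Sxx = Σx² − (Σx)²/n = 349.74 − 228.166667 = 121.573333
Sxy = Σxy − (Σx)(Σy)/n = -276.54 − (-112.85) = -163.69
Syy = Σy² − (Σy)²/n = 278.27 − 55.815 = 222.455
r = Sxy/√(Sxx·Syy) = -163.69/√(27044.595867) = -163.69/164.452412 = -0.995364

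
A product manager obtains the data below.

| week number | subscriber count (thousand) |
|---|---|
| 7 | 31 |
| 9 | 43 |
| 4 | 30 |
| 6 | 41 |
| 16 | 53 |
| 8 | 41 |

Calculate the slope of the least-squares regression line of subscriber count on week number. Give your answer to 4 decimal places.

1.8086

n = 6, Σx = 50, Σy = 239, Σxy = 2146, Σx² = 502
Sxx = Σx² − (Σx)²/n = 502 − 416.666667 = 85.333333
Sxy = Σxy − (Σx)(Σy)/n = 2146 − 1991.666667 = 154.333333
b = Sxy/Sxx = 154.333333/85.333333 = 1.808594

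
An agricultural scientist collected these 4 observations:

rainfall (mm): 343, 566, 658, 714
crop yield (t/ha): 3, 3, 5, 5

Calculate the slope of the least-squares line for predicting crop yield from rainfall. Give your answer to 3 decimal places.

0.006

n = 4, Σx = 2281, Σy = 16, Σxy = 9587, Σx² = 1380765
Sxx = Σx² − (Σx)²/n = 1380765 − 1300740.25 = 80024.75
Sxy = Σxy − (Σx)(Σy)/n = 9587 − 9124 = 463
b = Sxy/Sxx = 463/80024.75 = 0.005786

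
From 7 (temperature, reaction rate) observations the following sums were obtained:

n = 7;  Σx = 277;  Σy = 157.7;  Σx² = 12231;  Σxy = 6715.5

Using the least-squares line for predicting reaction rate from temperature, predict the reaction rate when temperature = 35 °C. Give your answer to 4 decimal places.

Sxx = Σx² − (Σx)²/n = 12231 − 10961.285714 = 1269.714286
Sxy = Σxy − (Σx)(Σy)/n = 6715.5 − 6240.414286 = 475.085714
b = Sxy/Sxx = 475.085714/1269.714286 = 0.374167
a = ȳ − b·x̄ = 22.528571 − 0.374167·39.571429 = 7.722232
ŷ(35) = a + b·35 = 7.722232 + 0.374167·35 = 20.818092

20.8181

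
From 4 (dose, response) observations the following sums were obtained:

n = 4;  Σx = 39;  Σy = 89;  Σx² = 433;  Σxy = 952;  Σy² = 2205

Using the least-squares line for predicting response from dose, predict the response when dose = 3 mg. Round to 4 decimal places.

Sxx = Σx² − (Σx)²/n = 433 − 380.25 = 52.75
Sxy = Σxy − (Σx)(Σy)/n = 952 − 867.75 = 84.25
b = Sxy/Sxx = 84.25/52.75 = 1.597156
a = ȳ − b·x̄ = 22.25 − 1.597156·9.75 = 6.677725
ŷ(3) = a + b·3 = 6.677725 + 1.597156·3 = 11.469194

11.4692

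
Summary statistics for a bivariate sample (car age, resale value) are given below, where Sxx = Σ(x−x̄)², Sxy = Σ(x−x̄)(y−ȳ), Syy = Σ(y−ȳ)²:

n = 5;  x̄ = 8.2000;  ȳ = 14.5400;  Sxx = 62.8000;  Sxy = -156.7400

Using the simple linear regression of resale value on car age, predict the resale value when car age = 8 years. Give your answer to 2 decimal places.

15.04

b = Sxy/Sxx = -156.74/62.8 = -2.495860
a = ȳ − b·x̄ = 14.54 − (-2.495860)·8.2 = 35.006051
ŷ(8) = a + b·8 = 35.006051 + (-2.495860)·8 = 15.039172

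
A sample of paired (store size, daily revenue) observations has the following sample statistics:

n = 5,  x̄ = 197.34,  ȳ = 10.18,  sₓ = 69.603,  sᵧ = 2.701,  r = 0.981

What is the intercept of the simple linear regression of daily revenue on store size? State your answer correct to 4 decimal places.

2.6676

b = r · sᵧ/sₓ = 0.981 · 2.701/69.603 = 0.038068
a = ȳ − b·x̄ = 10.18 − 0.038068·197.34 = 2.667564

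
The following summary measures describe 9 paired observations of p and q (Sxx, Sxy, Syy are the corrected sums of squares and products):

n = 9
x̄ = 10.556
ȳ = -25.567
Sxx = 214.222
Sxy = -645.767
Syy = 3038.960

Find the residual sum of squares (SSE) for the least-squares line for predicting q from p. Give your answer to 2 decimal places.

1092.31

b = Sxy/Sxx = -645.767/214.222 = -3.014476
SSE = Syy − b·Sxy = 3038.96 − (-3.014476)·(-645.767) = 1092.311111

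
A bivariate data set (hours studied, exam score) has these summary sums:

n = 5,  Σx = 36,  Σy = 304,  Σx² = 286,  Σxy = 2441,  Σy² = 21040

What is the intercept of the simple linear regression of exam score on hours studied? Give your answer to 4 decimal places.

Sxx = Σx² − (Σx)²/n = 286 − 259.2 = 26.8
Sxy = Σxy − (Σx)(Σy)/n = 2441 − 2188.8 = 252.2
b = Sxy/Sxx = 252.2/26.8 = 9.410448
a = ȳ − b·x̄ = 60.8 − 9.410448·7.2 = -6.955224

-6.9552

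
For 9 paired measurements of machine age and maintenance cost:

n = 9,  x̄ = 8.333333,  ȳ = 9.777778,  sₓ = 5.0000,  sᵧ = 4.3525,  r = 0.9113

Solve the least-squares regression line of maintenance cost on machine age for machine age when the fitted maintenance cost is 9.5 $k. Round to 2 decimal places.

b = r · sᵧ/sₓ = 0.9113 · 4.3525/5 = 0.793287
a = ȳ − b·x̄ = 9.777778 − 0.793287·8.333333 = 3.167056
Set a + b·x = 9.5: x = (9.5 − 3.167056) / 0.793287 = 7.983172

7.98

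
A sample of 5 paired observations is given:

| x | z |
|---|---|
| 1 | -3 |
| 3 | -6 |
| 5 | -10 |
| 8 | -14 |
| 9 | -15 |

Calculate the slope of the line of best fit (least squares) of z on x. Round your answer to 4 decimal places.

n = 5, Σx = 26, Σy = -48, Σxy = -318, Σx² = 180
Sxx = Σx² − (Σx)²/n = 180 − 135.2 = 44.8
Sxy = Σxy − (Σx)(Σy)/n = -318 − (-249.6) = -68.4
b = Sxy/Sxx = -68.4/44.8 = -1.526786

-1.5268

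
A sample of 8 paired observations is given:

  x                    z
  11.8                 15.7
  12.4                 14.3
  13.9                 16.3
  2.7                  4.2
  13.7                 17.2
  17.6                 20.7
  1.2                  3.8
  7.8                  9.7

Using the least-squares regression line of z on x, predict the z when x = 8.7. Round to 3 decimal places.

n = 8, Σx = 81.1, Σy = 101.9, Σxy = 1280.67, Σx² = 1053.23
Sxx = Σx² − (Σx)²/n = 1053.23 − 822.15125 = 231.07875
Sxy = Σxy − (Σx)(Σy)/n = 1280.67 − 1033.01125 = 247.65875
b = Sxy/Sxx = 247.65875/231.07875 = 1.071750
a = ȳ − b·x̄ = 12.7375 − 1.071750·10.1375 = 1.872630
ŷ(8.7) = a + b·8.7 = 1.872630 + 1.071750·8.7 = 11.196859

11.197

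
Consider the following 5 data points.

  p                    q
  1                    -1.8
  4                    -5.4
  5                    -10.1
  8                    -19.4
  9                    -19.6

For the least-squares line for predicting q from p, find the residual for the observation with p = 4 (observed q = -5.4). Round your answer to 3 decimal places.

2.412

n = 5, Σx = 27, Σy = -56.3, Σxy = -405.5, Σx² = 187
Sxx = Σx² − (Σx)²/n = 187 − 145.8 = 41.2
Sxy = Σxy − (Σx)(Σy)/n = -405.5 − (-304.02) = -101.48
b = Sxy/Sxx = -101.48/41.2 = -2.463107
a = ȳ − b·x̄ = -11.26 − (-2.463107)·5.4 = 2.040777
ŷ(4) = 2.040777 + (-2.463107)·4 = -7.811650
residual = y − ŷ = -5.4 − (-7.811650) = 2.411650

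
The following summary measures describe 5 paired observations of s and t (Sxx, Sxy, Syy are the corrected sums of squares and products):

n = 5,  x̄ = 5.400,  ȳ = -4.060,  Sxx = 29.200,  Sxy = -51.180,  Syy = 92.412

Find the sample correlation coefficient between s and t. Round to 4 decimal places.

r = Sxy/√(Sxx·Syy) = -51.18/√(2698.4304) = -51.18/51.946419 = -0.985246

-0.9852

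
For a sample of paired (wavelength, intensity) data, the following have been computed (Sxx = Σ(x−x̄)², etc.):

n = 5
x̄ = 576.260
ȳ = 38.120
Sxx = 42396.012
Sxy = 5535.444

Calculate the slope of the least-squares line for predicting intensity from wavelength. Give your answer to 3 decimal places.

b = Sxy/Sxx = 5535.444/42396.012 = 0.130565

0.131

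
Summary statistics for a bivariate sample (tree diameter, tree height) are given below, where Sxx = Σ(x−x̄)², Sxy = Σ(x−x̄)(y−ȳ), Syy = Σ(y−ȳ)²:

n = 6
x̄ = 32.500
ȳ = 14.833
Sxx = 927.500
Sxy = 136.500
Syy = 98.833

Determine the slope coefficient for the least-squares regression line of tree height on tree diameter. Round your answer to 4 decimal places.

0.1472

b = Sxy/Sxx = 136.5/927.5 = 0.147170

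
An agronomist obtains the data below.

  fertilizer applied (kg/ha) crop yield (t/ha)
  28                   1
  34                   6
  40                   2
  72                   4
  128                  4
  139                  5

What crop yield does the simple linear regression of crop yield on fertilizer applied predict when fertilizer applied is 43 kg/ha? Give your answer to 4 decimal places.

3.1844

n = 6, Σx = 441, Σy = 22, Σxy = 1807, Σx² = 44429
Sxx = Σx² − (Σx)²/n = 44429 − 32413.5 = 12015.5
Sxy = Σxy − (Σx)(Σy)/n = 1807 − 1617 = 190
b = Sxy/Sxx = 190/12015.5 = 0.015813
a = ȳ − b·x̄ = 3.666667 − 0.015813·73.5 = 2.504418
ŷ(43) = a + b·43 = 2.504418 + 0.015813·43 = 3.184373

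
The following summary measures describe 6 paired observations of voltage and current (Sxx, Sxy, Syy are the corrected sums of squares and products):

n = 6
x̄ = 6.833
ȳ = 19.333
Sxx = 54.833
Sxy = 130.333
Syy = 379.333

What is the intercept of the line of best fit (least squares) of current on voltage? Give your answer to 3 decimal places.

3.092

b = Sxy/Sxx = 130.333/54.833 = 2.376908
a = ȳ − b·x̄ = 19.333 − 2.376908·6.833 = 3.091587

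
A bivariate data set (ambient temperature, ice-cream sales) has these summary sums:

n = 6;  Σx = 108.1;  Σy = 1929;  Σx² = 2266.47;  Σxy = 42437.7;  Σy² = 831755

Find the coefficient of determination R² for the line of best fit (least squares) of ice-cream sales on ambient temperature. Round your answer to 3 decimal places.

0.875

Sxx = Σx² − (Σx)²/n = 2266.47 − 1947.601667 = 318.868333
Sxy = Σxy − (Σx)(Σy)/n = 42437.7 − 34754.15 = 7683.55
Syy = Σy² − (Σy)²/n = 831755 − 620173.5 = 211581.5
R² = Sxy²/(Sxx·Syy) = (7683.55)²/(318.868333·211581.5) = 0.875054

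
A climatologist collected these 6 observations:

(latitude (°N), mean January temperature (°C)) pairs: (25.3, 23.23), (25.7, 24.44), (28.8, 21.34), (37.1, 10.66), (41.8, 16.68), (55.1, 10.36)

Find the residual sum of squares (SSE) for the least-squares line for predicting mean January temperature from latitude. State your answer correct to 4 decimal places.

n = 6, Σx = 213.8, Σy = 106.71, Σxy = 3493.965, Σx² = 8289.68, Σy² = 2091.5297
Sxx = Σx² − (Σx)²/n = 8289.68 − 7618.406667 = 671.273333
Sxy = Σxy − (Σx)(Σy)/n = 3493.965 − 3802.433 = -308.468
Syy = Σy² − (Σy)²/n = 2091.5297 − 1897.83735 = 193.69235
b = Sxy/Sxx = -308.468/671.273333 = -0.459527
SSE = Syy − b·Sxy = 193.69235 − (-0.459527)·(-308.468) = 51.943077

51.9431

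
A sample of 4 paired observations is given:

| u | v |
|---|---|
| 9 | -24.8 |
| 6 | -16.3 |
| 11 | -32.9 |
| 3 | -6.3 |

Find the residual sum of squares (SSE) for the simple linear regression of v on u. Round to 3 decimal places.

n = 4, Σx = 29, Σy = -80.3, Σxy = -701.8, Σx² = 247, Σy² = 2002.83
Sxx = Σx² − (Σx)²/n = 247 − 210.25 = 36.75
Sxy = Σxy − (Σx)(Σy)/n = -701.8 − (-582.175) = -119.625
Syy = Σy² − (Σy)²/n = 2002.83 − 1612.0225 = 390.8075
b = Sxy/Sxx = -119.625/36.75 = -3.255102
SSE = Syy − b·Sxy = 390.8075 − (-3.255102)·(-119.625) = 1.415918

1.416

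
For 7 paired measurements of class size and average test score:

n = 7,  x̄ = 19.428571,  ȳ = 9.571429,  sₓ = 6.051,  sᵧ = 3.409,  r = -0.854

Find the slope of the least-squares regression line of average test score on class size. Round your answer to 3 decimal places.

b = r · sᵧ/sₓ = -0.854 · 3.409/6.051 = -0.481125

-0.481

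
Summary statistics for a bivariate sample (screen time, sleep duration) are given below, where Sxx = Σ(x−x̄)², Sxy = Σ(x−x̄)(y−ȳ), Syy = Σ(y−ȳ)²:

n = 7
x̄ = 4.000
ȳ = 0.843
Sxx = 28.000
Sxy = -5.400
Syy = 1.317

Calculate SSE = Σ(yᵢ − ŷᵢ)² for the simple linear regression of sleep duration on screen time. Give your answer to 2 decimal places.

b = Sxy/Sxx = -5.4/28 = -0.192857
SSE = Syy − b·Sxy = 1.317 − (-0.192857)·(-5.4) = 0.275571

0.28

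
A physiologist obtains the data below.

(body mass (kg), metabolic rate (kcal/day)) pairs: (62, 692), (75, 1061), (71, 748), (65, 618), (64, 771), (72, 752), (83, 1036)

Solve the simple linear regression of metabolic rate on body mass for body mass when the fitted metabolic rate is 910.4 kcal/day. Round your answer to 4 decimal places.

n = 7, Σx = 492, Σy = 5678, Σxy = 405233, Σx² = 34904
Sxx = Σx² − (Σx)²/n = 34904 − 34580.571429 = 323.428571
Sxy = Σxy − (Σx)(Σy)/n = 405233 − 399082.285714 = 6150.714286
b = Sxy/Sxx = 6150.714286/323.428571 = 19.017226
a = ȳ − b·x̄ = 811.142857 − 19.017226·70.285714 = -525.496466
Set a + b·x = 910.4: x = (910.4 − (-525.496466)) / 19.017226 = 75.505042

75.5050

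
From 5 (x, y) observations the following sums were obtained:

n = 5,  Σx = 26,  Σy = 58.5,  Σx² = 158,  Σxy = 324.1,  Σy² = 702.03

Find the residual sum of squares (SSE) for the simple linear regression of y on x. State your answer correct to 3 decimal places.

Sxx = Σx² − (Σx)²/n = 158 − 135.2 = 22.8
Sxy = Σxy − (Σx)(Σy)/n = 324.1 − 304.2 = 19.9
Syy = Σy² − (Σy)²/n = 702.03 − 684.45 = 17.58
b = Sxy/Sxx = 19.9/22.8 = 0.872807
SSE = Syy − b·Sxy = 17.58 − 0.872807·19.9 = 0.211140

0.211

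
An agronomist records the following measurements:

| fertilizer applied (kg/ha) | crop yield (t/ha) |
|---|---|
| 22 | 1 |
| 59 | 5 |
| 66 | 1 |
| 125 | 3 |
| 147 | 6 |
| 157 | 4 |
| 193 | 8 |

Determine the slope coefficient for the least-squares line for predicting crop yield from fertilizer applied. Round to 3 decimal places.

0.032

n = 7, Σx = 769, Σy = 28, Σxy = 3812, Σx² = 107453
Sxx = Σx² − (Σx)²/n = 107453 − 84480.142857 = 22972.857143
Sxy = Σxy − (Σx)(Σy)/n = 3812 − 3076 = 736
b = Sxy/Sxx = 736/22972.857143 = 0.032038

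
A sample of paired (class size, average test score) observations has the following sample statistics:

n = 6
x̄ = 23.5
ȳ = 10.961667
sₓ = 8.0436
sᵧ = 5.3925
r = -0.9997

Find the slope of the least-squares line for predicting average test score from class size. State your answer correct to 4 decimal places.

-0.6702

b = r · sᵧ/sₓ = -0.9997 · 5.3925/8.0436 = -0.670208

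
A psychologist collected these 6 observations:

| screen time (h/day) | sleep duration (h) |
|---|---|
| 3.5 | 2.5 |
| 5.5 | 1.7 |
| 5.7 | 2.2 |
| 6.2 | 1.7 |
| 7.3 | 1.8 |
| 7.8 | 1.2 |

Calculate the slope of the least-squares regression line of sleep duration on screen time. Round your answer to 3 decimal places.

n = 6, Σx = 36, Σy = 11.1, Σxy = 63.68, Σx² = 227.56
Sxx = Σx² − (Σx)²/n = 227.56 − 216 = 11.56
Sxy = Σxy − (Σx)(Σy)/n = 63.68 − 66.6 = -2.92
b = Sxy/Sxx = -2.92/11.56 = -0.252595

-0.253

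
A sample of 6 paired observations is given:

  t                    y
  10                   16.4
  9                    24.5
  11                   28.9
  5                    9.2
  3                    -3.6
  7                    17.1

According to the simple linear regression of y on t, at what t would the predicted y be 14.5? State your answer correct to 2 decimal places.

7.23

n = 6, Σx = 45, Σy = 92.5, Σxy = 857.3, Σx² = 385
Sxx = Σx² − (Σx)²/n = 385 − 337.5 = 47.5
Sxy = Σxy − (Σx)(Σy)/n = 857.3 − 693.75 = 163.55
b = Sxy/Sxx = 163.55/47.5 = 3.443158
a = ȳ − b·x̄ = 15.416667 − 3.443158·7.5 = -10.407018
Set a + b·x = 14.5: x = (14.5 − (-10.407018)) / 3.443158 = 7.233772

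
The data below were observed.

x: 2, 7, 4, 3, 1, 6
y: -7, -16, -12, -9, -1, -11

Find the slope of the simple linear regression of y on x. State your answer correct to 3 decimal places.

-1.988

n = 6, Σx = 23, Σy = -56, Σxy = -268, Σx² = 115
Sxx = Σx² − (Σx)²/n = 115 − 88.166667 = 26.833333
Sxy = Σxy − (Σx)(Σy)/n = -268 − (-214.666667) = -53.333333
b = Sxy/Sxx = -53.333333/26.833333 = -1.987578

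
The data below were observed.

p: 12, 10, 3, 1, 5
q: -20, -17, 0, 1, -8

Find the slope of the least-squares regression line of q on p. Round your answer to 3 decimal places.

-2.030

n = 5, Σx = 31, Σy = -44, Σxy = -449, Σx² = 279
Sxx = Σx² − (Σx)²/n = 279 − 192.2 = 86.8
Sxy = Σxy − (Σx)(Σy)/n = -449 − (-272.8) = -176.2
b = Sxy/Sxx = -176.2/86.8 = -2.029954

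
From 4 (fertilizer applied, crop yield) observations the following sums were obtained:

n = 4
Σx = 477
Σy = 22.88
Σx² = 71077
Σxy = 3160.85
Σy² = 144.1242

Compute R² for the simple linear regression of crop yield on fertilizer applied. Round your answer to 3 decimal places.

0.994

Sxx = Σx² − (Σx)²/n = 71077 − 56882.25 = 14194.75
Sxy = Σxy − (Σx)(Σy)/n = 3160.85 − 2728.44 = 432.41
Syy = Σy² − (Σy)²/n = 144.1242 − 130.8736 = 13.2506
R² = Sxy²/(Sxx·Syy) = (432.41)²/(14194.75·13.2506) = 0.994096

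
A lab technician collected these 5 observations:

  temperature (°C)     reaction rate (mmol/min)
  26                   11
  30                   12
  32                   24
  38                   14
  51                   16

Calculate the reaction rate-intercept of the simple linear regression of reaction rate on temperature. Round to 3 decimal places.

n = 5, Σx = 177, Σy = 77, Σxy = 2762, Σx² = 6645
Sxx = Σx² − (Σx)²/n = 6645 − 6265.8 = 379.2
Sxy = Σxy − (Σx)(Σy)/n = 2762 − 2725.8 = 36.2
b = Sxy/Sxx = 36.2/379.2 = 0.095464
a = ȳ − b·x̄ = 15.4 − 0.095464·35.4 = 12.020570

12.021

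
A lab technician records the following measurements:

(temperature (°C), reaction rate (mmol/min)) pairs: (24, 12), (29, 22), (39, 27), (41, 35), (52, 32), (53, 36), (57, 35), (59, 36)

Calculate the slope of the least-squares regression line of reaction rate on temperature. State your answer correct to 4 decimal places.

n = 8, Σx = 354, Σy = 235, Σxy = 11105, Σx² = 16862
Sxx = Σx² − (Σx)²/n = 16862 − 15664.5 = 1197.5
Sxy = Σxy − (Σx)(Σy)/n = 11105 − 10398.75 = 706.25
b = Sxy/Sxx = 706.25/1197.5 = 0.589770

0.5898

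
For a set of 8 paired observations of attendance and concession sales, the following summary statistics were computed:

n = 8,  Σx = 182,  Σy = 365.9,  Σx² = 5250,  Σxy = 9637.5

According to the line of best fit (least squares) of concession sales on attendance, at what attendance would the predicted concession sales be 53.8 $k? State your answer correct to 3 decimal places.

29.561

Sxx = Σx² − (Σx)²/n = 5250 − 4140.5 = 1109.5
Sxy = Σxy − (Σx)(Σy)/n = 9637.5 − 8324.225 = 1313.275
b = Sxy/Sxx = 1313.275/1109.5 = 1.183664
a = ȳ − b·x̄ = 45.7375 − 1.183664·22.75 = 18.809148
Set a + b·x = 53.8: x = (53.8 − 18.809148) / 1.183664 = 29.561478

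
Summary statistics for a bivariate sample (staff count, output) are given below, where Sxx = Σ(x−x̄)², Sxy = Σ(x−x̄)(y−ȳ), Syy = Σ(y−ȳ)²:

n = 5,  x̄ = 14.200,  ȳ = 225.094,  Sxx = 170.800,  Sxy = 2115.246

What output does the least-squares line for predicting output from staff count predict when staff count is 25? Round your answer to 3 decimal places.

b = Sxy/Sxx = 2115.246/170.8 = 12.384344
a = ȳ − b·x̄ = 225.094 − 12.384344·14.2 = 49.236311
ŷ(25) = a + b·25 = 49.236311 + 12.384344·25 = 358.844918

358.845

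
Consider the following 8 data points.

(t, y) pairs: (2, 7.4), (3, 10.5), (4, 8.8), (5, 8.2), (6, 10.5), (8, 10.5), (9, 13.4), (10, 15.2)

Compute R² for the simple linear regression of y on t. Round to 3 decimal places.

n = 8, Σx = 47, Σy = 84.5, Σxy = 542.1, Σx² = 335, Σy² = 940.79
Sxx = Σx² − (Σx)²/n = 335 − 276.125 = 58.875
Sxy = Σxy − (Σx)(Σy)/n = 542.1 − 496.4375 = 45.6625
Syy = Σy² − (Σy)²/n = 940.79 − 892.53125 = 48.25875
R² = Sxy²/(Sxx·Syy) = (45.6625)²/(58.875·48.25875) = 0.733859

0.734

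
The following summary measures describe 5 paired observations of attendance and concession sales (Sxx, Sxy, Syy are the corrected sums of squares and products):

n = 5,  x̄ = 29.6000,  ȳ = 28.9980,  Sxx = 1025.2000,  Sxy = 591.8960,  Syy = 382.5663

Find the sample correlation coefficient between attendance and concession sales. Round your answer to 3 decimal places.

r = Sxy/√(Sxx·Syy) = 591.896/√(392206.97076) = 591.896/626.264298 = 0.945122

0.945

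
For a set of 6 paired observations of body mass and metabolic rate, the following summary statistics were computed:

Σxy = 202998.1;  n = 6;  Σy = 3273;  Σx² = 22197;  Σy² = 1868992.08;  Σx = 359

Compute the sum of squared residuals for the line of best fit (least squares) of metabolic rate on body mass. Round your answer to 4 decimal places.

Sxx = Σx² − (Σx)²/n = 22197 − 21480.166667 = 716.833333
Sxy = Σxy − (Σx)(Σy)/n = 202998.1 − 195834.5 = 7163.6
Syy = Σy² − (Σy)²/n = 1868992.08 − 1785421.5 = 83570.58
b = Sxy/Sxx = 7163.6/716.833333 = 9.993397
SSE = Syy − b·Sxy = 83570.58 − 9.993397·7163.6 = 11981.882079

11981.8821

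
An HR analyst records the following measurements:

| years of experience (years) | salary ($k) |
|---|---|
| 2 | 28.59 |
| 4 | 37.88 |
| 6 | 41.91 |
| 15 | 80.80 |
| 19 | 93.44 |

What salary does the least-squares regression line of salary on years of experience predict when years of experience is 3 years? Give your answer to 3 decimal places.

n = 5, Σx = 46, Σy = 282.62, Σxy = 3447.52, Σx² = 642
Sxx = Σx² − (Σx)²/n = 642 − 423.2 = 218.8
Sxy = Σxy − (Σx)(Σy)/n = 3447.52 − 2600.104 = 847.416
b = Sxy/Sxx = 847.416/218.8 = 3.873016
a = ȳ − b·x̄ = 56.524 − 3.873016·9.2 = 20.892249
ŷ(3) = a + b·3 = 20.892249 + 3.873016·3 = 32.511298

32.511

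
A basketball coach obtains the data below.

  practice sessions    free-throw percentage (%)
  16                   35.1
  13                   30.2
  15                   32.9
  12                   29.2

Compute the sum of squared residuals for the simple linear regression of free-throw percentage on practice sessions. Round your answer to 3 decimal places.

n = 4, Σx = 56, Σy = 127.4, Σxy = 1798.1, Σx² = 794, Σy² = 4079.1
Sxx = Σx² − (Σx)²/n = 794 − 784 = 10
Sxy = Σxy − (Σx)(Σy)/n = 1798.1 − 1783.6 = 14.5
Syy = Σy² − (Σy)²/n = 4079.1 − 4057.69 = 21.41
b = Sxy/Sxx = 14.5/10 = 1.45
SSE = Syy − b·Sxy = 21.41 − 1.45·14.5 = 0.385

0.385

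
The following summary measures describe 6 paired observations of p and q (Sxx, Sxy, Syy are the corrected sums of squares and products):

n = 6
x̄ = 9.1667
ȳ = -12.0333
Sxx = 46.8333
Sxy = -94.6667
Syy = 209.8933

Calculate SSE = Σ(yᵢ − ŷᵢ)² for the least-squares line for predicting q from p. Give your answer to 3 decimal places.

18.538

b = Sxy/Sxx = -94.6667/46.8333 = -2.021354
SSE = Syy − b·Sxy = 209.8933 − (-2.021354)·(-94.6667) = 18.538343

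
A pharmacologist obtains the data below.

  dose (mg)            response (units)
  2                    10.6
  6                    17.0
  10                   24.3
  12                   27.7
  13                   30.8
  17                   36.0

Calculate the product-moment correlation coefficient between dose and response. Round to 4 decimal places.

n = 6, Σx = 60, Σy = 146.4, Σxy = 1711, Σx² = 742, Σy² = 4003.78
Sxx = Σx² − (Σx)²/n = 742 − 600 = 142
Sxy = Σxy − (Σx)(Σy)/n = 1711 − 1464 = 247
Syy = Σy² − (Σy)²/n = 4003.78 − 3572.16 = 431.62
r = Sxy/√(Sxx·Syy) = 247/√(61290.04) = 247/247.568253 = 0.997705

0.9977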